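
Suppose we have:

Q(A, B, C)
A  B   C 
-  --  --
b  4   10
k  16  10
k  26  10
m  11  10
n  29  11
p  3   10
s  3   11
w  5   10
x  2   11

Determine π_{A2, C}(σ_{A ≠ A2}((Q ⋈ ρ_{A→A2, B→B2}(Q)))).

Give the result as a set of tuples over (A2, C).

{(b, 10), (k, 10), (m, 10), (n, 11), (p, 10), (s, 11), (w, 10), (x, 11)}

ρ[A→A2, B→B2]: schema becomes (A2, B2, C); tuples unchanged.
Joining Q and ρ_{A→A2, B→B2}(Q) on C yields {(b, 4, 10, b, 4), (b, 4, 10, k, 16), (b, 4, 10, k, 26), (b, 4, 10, m, 11), (b, 4, 10, p, 3), (b, 4, 10, w, 5), (k, 16, 10, b, 4), (k, 16, 10, k, 16), (k, 16, 10, k, 26), (k, 16, 10, m, 11), (k, 16, 10, p, 3), (k, 16, 10, w, 5), (k, 26, 10, b, 4), (k, 26, 10, k, 16), (k, 26, 10, k, 26), (k, 26, 10, m, 11), (k, 26, 10, p, 3), (k, 26, 10, w, 5), (m, 11, 10, b, 4), (m, 11, 10, k, 16), (m, 11, 10, k, 26), (m, 11, 10, m, 11), (m, 11, 10, p, 3), (m, 11, 10, w, 5), (n, 29, 11, n, 29), (n, 29, 11, s, 3), (n, 29, 11, x, 2), (p, 3, 10, b, 4), (p, 3, 10, k, 16), (p, 3, 10, k, 26), (p, 3, 10, m, 11), (p, 3, 10, p, 3), (p, 3, 10, w, 5), (s, 3, 11, n, 29), (s, 3, 11, s, 3), (s, 3, 11, x, 2), (w, 5, 10, b, 4), (w, 5, 10, k, 16), (w, 5, 10, k, 26), (w, 5, 10, m, 11), (w, 5, 10, p, 3), (w, 5, 10, w, 5), (x, 2, 11, n, 29), (x, 2, 11, s, 3), (x, 2, 11, x, 2)}.
Apply σ_{A ≠ A2}; surviving tuples: {(b, 4, 10, k, 16), (b, 4, 10, k, 26), (b, 4, 10, m, 11), (b, 4, 10, p, 3), (b, 4, 10, w, 5), (k, 16, 10, b, 4), (k, 16, 10, m, 11), (k, 16, 10, p, 3), (k, 16, 10, w, 5), (k, 26, 10, b, 4), (k, 26, 10, m, 11), (k, 26, 10, p, 3), (k, 26, 10, w, 5), (m, 11, 10, b, 4), (m, 11, 10, k, 16), (m, 11, 10, k, 26), (m, 11, 10, p, 3), (m, 11, 10, w, 5), (n, 29, 11, s, 3), (n, 29, 11, x, 2), (p, 3, 10, b, 4), (p, 3, 10, k, 16), (p, 3, 10, k, 26), (p, 3, 10, m, 11), (p, 3, 10, w, 5), (s, 3, 11, n, 29), (s, 3, 11, x, 2), (w, 5, 10, b, 4), (w, 5, 10, k, 16), (w, 5, 10, k, 26), (w, 5, 10, m, 11), (w, 5, 10, p, 3), (x, 2, 11, n, 29), (x, 2, 11, s, 3)}
Projecting to A2, C (26 duplicate(s) eliminated): {(b, 10), (k, 10), (m, 10), (n, 11), (p, 10), (s, 11), (w, 10), (x, 11)}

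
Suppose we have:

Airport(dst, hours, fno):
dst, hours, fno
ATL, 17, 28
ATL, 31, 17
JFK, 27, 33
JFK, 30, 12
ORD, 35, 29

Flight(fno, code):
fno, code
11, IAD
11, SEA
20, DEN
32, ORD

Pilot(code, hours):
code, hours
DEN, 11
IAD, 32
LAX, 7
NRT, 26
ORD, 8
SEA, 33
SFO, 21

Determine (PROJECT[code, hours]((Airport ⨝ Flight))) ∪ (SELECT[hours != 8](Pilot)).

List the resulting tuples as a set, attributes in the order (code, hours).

{(DEN, 11), (IAD, 32), (LAX, 7), (NRT, 26), (SEA, 33), (SFO, 21)}

Natural join on fno: {}
π[code, hours]: project onto (code, hours) → {}
Filtering on hours != 8 leaves {(DEN, 11), (IAD, 32), (LAX, 7), (NRT, 26), (SEA, 33), (SFO, 21)}.
Set union of the two operands is {(DEN, 11), (IAD, 32), (LAX, 7), (NRT, 26), (SEA, 33), (SFO, 21)}.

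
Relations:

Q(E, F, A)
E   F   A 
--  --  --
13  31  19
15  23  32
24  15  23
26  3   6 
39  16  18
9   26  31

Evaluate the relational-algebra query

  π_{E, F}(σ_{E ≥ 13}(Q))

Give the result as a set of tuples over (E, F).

{(13, 31), (15, 23), (24, 15), (26, 3), (39, 16)}

Selection E ≥ 13: {(13, 31, 19), (15, 23, 32), (24, 15, 23), (26, 3, 6), (39, 16, 18)}
Projecting to E, F: {(13, 31), (15, 23), (24, 15), (26, 3), (39, 16)}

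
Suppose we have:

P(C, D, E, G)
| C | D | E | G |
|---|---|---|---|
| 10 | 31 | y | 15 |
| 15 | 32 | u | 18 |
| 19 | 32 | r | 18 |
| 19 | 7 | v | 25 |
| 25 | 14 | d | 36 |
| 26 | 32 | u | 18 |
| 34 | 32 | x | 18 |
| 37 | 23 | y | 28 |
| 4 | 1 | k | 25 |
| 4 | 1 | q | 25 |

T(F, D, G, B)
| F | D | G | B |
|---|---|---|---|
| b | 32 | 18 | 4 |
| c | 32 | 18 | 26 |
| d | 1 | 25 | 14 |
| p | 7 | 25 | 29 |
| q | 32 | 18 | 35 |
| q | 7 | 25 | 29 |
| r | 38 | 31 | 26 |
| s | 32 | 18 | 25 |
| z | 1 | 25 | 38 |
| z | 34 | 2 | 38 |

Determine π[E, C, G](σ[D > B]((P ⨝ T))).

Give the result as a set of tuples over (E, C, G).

Natural join on D, G: {(15, 32, u, 18, b, 4), (15, 32, u, 18, c, 26), (15, 32, u, 18, q, 35), (15, 32, u, 18, s, 25), (19, 32, r, 18, b, 4), (19, 32, r, 18, c, 26), (19, 32, r, 18, q, 35), (19, 32, r, 18, s, 25), (19, 7, v, 25, p, 29), (19, 7, v, 25, q, 29), (26, 32, u, 18, b, 4), (26, 32, u, 18, c, 26), (26, 32, u, 18, q, 35), (26, 32, u, 18, s, 25), (34, 32, x, 18, b, 4), (34, 32, x, 18, c, 26), (34, 32, x, 18, q, 35), (34, 32, x, 18, s, 25), (4, 1, k, 25, d, 14), (4, 1, k, 25, z, 38), (4, 1, q, 25, d, 14), (4, 1, q, 25, z, 38)}
Selection D > B: {(15, 32, u, 18, b, 4), (15, 32, u, 18, c, 26), (15, 32, u, 18, s, 25), (19, 32, r, 18, b, 4), (19, 32, r, 18, c, 26), (19, 32, r, 18, s, 25), (26, 32, u, 18, b, 4), (26, 32, u, 18, c, 26), (26, 32, u, 18, s, 25), (34, 32, x, 18, b, 4), (34, 32, x, 18, c, 26), (34, 32, x, 18, s, 25)}
Keep only column(s) E, C, G (8 duplicate(s) eliminated): {(r, 19, 18), (u, 15, 18), (u, 26, 18), (x, 34, 18)}

{(r, 19, 18), (u, 15, 18), (u, 26, 18), (x, 34, 18)}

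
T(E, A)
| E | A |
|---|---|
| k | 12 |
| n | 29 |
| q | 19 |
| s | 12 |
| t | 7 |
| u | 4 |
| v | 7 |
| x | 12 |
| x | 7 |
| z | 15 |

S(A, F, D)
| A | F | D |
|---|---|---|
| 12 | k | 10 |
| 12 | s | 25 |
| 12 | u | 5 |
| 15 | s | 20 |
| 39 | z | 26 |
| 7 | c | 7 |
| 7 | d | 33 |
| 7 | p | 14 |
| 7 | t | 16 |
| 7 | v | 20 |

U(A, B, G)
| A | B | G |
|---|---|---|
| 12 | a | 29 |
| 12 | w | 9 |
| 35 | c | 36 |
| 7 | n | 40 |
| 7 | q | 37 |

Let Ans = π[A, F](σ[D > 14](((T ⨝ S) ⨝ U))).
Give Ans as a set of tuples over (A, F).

{(12, s), (7, d), (7, t), (7, v)}

Joining T and S on A yields {(k, 12, k, 10), (k, 12, s, 25), (k, 12, u, 5), (s, 12, k, 10), (s, 12, s, 25), (s, 12, u, 5), (t, 7, c, 7), (t, 7, d, 33), (t, 7, p, 14), (t, 7, t, 16), (t, 7, v, 20), (v, 7, c, 7), (v, 7, d, 33), (v, 7, p, 14), (v, 7, t, 16), (v, 7, v, 20), (x, 12, k, 10), (x, 12, s, 25), (x, 12, u, 5), (x, 7, c, 7), (x, 7, d, 33), (x, 7, p, 14), (x, 7, t, 16), (x, 7, v, 20), (z, 15, s, 20)}.
Joining (T ⨝ S) and U on A yields {(k, 12, k, 10, a, 29), (k, 12, k, 10, w, 9), (k, 12, s, 25, a, 29), (k, 12, s, 25, w, 9), (k, 12, u, 5, a, 29), (k, 12, u, 5, w, 9), (s, 12, k, 10, a, 29), (s, 12, k, 10, w, 9), (s, 12, s, 25, a, 29), (s, 12, s, 25, w, 9), (s, 12, u, 5, a, 29), (s, 12, u, 5, w, 9), (t, 7, c, 7, n, 40), (t, 7, c, 7, q, 37), (t, 7, d, 33, n, 40), (t, 7, d, 33, q, 37), (t, 7, p, 14, n, 40), (t, 7, p, 14, q, 37), (t, 7, t, 16, n, 40), (t, 7, t, 16, q, 37), (t, 7, v, 20, n, 40), (t, 7, v, 20, q, 37), (v, 7, c, 7, n, 40), (v, 7, c, 7, q, 37), (v, 7, d, 33, n, 40), (v, 7, d, 33, q, 37), (v, 7, p, 14, n, 40), (v, 7, p, 14, q, 37), (v, 7, t, 16, n, 40), (v, 7, t, 16, q, 37), (v, 7, v, 20, n, 40), (v, 7, v, 20, q, 37), (x, 12, k, 10, a, 29), (x, 12, k, 10, w, 9), (x, 12, s, 25, a, 29), (x, 12, s, 25, w, 9), (x, 12, u, 5, a, 29), (x, 12, u, 5, w, 9), (x, 7, c, 7, n, 40), (x, 7, c, 7, q, 37), (x, 7, d, 33, n, 40), (x, 7, d, 33, q, 37), (x, 7, p, 14, n, 40), (x, 7, p, 14, q, 37), (x, 7, t, 16, n, 40), (x, 7, t, 16, q, 37), (x, 7, v, 20, n, 40), (x, 7, v, 20, q, 37)}.
σ[D > 14]: keep tuples satisfying D > 14 → {(k, 12, s, 25, a, 29), (k, 12, s, 25, w, 9), (s, 12, s, 25, a, 29), (s, 12, s, 25, w, 9), (t, 7, d, 33, n, 40), (t, 7, d, 33, q, 37), (t, 7, t, 16, n, 40), (t, 7, t, 16, q, 37), (t, 7, v, 20, n, 40), (t, 7, v, 20, q, 37), (v, 7, d, 33, n, 40), (v, 7, d, 33, q, 37), (v, 7, t, 16, n, 40), (v, 7, t, 16, q, 37), (v, 7, v, 20, n, 40), (v, 7, v, 20, q, 37), (x, 12, s, 25, a, 29), (x, 12, s, 25, w, 9), (x, 7, d, 33, n, 40), (x, 7, d, 33, q, 37), (x, 7, t, 16, n, 40), (x, 7, t, 16, q, 37), (x, 7, v, 20, n, 40), (x, 7, v, 20, q, 37)}
π_{A, F} gives {(12, s), (7, d), (7, t), (7, v)} (20 duplicate(s) eliminated).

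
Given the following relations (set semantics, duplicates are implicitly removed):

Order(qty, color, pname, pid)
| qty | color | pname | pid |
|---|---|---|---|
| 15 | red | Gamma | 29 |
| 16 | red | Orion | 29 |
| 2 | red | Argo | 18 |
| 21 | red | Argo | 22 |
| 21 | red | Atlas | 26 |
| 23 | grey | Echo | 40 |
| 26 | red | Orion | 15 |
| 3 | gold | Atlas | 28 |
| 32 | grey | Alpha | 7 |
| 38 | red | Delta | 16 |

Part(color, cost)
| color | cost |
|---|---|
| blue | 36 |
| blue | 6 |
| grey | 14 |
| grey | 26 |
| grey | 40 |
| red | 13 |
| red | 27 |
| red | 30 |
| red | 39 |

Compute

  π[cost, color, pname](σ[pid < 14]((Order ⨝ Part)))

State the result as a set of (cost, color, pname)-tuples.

{(14, grey, Alpha), (26, grey, Alpha), (40, grey, Alpha)}

Joining Order and Part on color yields {(15, red, Gamma, 29, 13), (15, red, Gamma, 29, 27), (15, red, Gamma, 29, 30), (15, red, Gamma, 29, 39), (16, red, Orion, 29, 13), (16, red, Orion, 29, 27), (16, red, Orion, 29, 30), (16, red, Orion, 29, 39), (2, red, Argo, 18, 13), (2, red, Argo, 18, 27), (2, red, Argo, 18, 30), (2, red, Argo, 18, 39), (21, red, Argo, 22, 13), (21, red, Argo, 22, 27), (21, red, Argo, 22, 30), (21, red, Argo, 22, 39), (21, red, Atlas, 26, 13), (21, red, Atlas, 26, 27), (21, red, Atlas, 26, 30), (21, red, Atlas, 26, 39), (23, grey, Echo, 40, 14), (23, grey, Echo, 40, 26), (23, grey, Echo, 40, 40), (26, red, Orion, 15, 13), (26, red, Orion, 15, 27), (26, red, Orion, 15, 30), (26, red, Orion, 15, 39), (32, grey, Alpha, 7, 14), (32, grey, Alpha, 7, 26), (32, grey, Alpha, 7, 40), (38, red, Delta, 16, 13), (38, red, Delta, 16, 27), (38, red, Delta, 16, 30), (38, red, Delta, 16, 39)}.
Filtering on pid < 14 leaves {(32, grey, Alpha, 7, 14), (32, grey, Alpha, 7, 26), (32, grey, Alpha, 7, 40)}.
π[cost, color, pname]: project onto (cost, color, pname) → {(14, grey, Alpha), (26, grey, Alpha), (40, grey, Alpha)}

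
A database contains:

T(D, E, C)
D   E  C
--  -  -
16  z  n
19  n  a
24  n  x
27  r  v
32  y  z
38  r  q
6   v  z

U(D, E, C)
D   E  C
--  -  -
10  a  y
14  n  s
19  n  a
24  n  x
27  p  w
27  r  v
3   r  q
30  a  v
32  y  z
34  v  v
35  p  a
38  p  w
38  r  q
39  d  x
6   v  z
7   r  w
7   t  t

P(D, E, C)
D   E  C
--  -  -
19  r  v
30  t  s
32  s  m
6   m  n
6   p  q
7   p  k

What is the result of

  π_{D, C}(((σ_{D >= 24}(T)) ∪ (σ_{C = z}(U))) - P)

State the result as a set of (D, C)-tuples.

Filtering on D >= 24 leaves {(24, n, x), (27, r, v), (32, y, z), (38, r, q)}.
Filtering on C = z leaves {(32, y, z), (6, v, z)}.
Taking the union: {(24, n, x), (27, r, v), (32, y, z), (38, r, q), (6, v, z)}
Taking the difference: {(24, n, x), (27, r, v), (32, y, z), (38, r, q), (6, v, z)}
π[D, C]: project onto (D, C) → {(24, x), (27, v), (32, z), (38, q), (6, z)}

{(24, x), (27, v), (32, z), (38, q), (6, z)}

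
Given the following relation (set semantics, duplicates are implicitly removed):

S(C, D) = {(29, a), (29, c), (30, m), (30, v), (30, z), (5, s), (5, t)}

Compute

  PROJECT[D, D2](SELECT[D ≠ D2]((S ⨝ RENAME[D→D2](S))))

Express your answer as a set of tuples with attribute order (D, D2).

ρ[D→D2]: schema becomes (C, D2); tuples unchanged.
Natural join on C: {(29, a, a), (29, a, c), (29, c, a), (29, c, c), (30, m, m), (30, m, v), (30, m, z), (30, v, m), (30, v, v), (30, v, z), (30, z, m), (30, z, v), (30, z, z), (5, s, s), (5, s, t), (5, t, s), (5, t, t)}
Apply σ_{D ≠ D2}; surviving tuples: {(29, a, c), (29, c, a), (30, m, v), (30, m, z), (30, v, m), (30, v, z), (30, z, m), (30, z, v), (5, s, t), (5, t, s)}
Projecting to D, D2: {(a, c), (c, a), (m, v), (m, z), (s, t), (t, s), (v, m), (v, z), (z, m), (z, v)}

{(a, c), (c, a), (m, v), (m, z), (s, t), (t, s), (v, m), (v, z), (z, m), (z, v)}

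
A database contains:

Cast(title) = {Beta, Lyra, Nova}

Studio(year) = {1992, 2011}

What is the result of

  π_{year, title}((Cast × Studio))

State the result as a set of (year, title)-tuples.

{(1992, Beta), (1992, Lyra), (1992, Nova), (2011, Beta), (2011, Lyra), (2011, Nova)}

Cast × Studio: Cartesian product, 3·2 = 6 tuples over (title, year).
π_{year, title} gives {(1992, Beta), (1992, Lyra), (1992, Nova), (2011, Beta), (2011, Lyra), (2011, Nova)}.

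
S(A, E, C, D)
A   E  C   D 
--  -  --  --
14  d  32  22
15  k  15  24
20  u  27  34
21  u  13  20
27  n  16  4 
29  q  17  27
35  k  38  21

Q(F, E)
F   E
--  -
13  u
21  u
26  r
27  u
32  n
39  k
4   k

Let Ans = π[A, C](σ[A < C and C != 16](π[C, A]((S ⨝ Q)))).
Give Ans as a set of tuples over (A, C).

Natural join on E: {(15, k, 15, 24, 39), (15, k, 15, 24, 4), (20, u, 27, 34, 13), (20, u, 27, 34, 21), (20, u, 27, 34, 27), (21, u, 13, 20, 13), (21, u, 13, 20, 21), (21, u, 13, 20, 27), (27, n, 16, 4, 32), (35, k, 38, 21, 39), (35, k, 38, 21, 4)}
π[C, A]: project onto (C, A) (6 duplicate(s) eliminated) → {(13, 21), (15, 15), (16, 27), (27, 20), (38, 35)}
Filtering on A < C and C != 16 leaves {(27, 20), (38, 35)}.
π[A, C]: project onto (A, C) → {(20, 27), (35, 38)}

{(20, 27), (35, 38)}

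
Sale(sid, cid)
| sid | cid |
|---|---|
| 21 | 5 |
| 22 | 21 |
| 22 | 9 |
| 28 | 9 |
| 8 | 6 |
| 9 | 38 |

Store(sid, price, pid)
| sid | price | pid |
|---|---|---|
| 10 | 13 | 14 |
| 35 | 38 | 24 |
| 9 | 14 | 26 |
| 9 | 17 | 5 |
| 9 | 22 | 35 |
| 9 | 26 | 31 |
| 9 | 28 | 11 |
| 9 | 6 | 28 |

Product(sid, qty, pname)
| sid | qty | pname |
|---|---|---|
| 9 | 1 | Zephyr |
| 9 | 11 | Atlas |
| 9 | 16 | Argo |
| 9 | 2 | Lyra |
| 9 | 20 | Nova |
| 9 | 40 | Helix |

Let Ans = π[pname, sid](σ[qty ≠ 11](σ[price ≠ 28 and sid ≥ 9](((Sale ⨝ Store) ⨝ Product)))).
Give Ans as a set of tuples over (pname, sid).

Sale ⋈ Store (natural join on sid): {(9, 38, 14, 26), (9, 38, 17, 5), (9, 38, 22, 35), (9, 38, 26, 31), (9, 38, 28, 11), (9, 38, 6, 28)}
(Sale ⨝ Store) ⋈ Product (natural join on sid): {(9, 38, 14, 26, 1, Zephyr), (9, 38, 14, 26, 11, Atlas), (9, 38, 14, 26, 16, Argo), (9, 38, 14, 26, 2, Lyra), (9, 38, 14, 26, 20, Nova), (9, 38, 14, 26, 40, Helix), (9, 38, 17, 5, 1, Zephyr), (9, 38, 17, 5, 11, Atlas), (9, 38, 17, 5, 16, Argo), (9, 38, 17, 5, 2, Lyra), (9, 38, 17, 5, 20, Nova), (9, 38, 17, 5, 40, Helix), (9, 38, 22, 35, 1, Zephyr), (9, 38, 22, 35, 11, Atlas), (9, 38, 22, 35, 16, Argo), (9, 38, 22, 35, 2, Lyra), (9, 38, 22, 35, 20, Nova), (9, 38, 22, 35, 40, Helix), (9, 38, 26, 31, 1, Zephyr), (9, 38, 26, 31, 11, Atlas), (9, 38, 26, 31, 16, Argo), (9, 38, 26, 31, 2, Lyra), (9, 38, 26, 31, 20, Nova), (9, 38, 26, 31, 40, Helix), (9, 38, 28, 11, 1, Zephyr), (9, 38, 28, 11, 11, Atlas), (9, 38, 28, 11, 16, Argo), (9, 38, 28, 11, 2, Lyra), (9, 38, 28, 11, 20, Nova), (9, 38, 28, 11, 40, Helix), (9, 38, 6, 28, 1, Zephyr), (9, 38, 6, 28, 11, Atlas), (9, 38, 6, 28, 16, Argo), (9, 38, 6, 28, 2, Lyra), (9, 38, 6, 28, 20, Nova), (9, 38, 6, 28, 40, Helix)}
σ[price ≠ 28 and sid ≥ 9]: keep tuples satisfying price ≠ 28 and sid ≥ 9 → {(9, 38, 14, 26, 1, Zephyr), (9, 38, 14, 26, 11, Atlas), (9, 38, 14, 26, 16, Argo), (9, 38, 14, 26, 2, Lyra), (9, 38, 14, 26, 20, Nova), (9, 38, 14, 26, 40, Helix), (9, 38, 17, 5, 1, Zephyr), (9, 38, 17, 5, 11, Atlas), (9, 38, 17, 5, 16, Argo), (9, 38, 17, 5, 2, Lyra), (9, 38, 17, 5, 20, Nova), (9, 38, 17, 5, 40, Helix), (9, 38, 22, 35, 1, Zephyr), (9, 38, 22, 35, 11, Atlas), (9, 38, 22, 35, 16, Argo), (9, 38, 22, 35, 2, Lyra), (9, 38, 22, 35, 20, Nova), (9, 38, 22, 35, 40, Helix), (9, 38, 26, 31, 1, Zephyr), (9, 38, 26, 31, 11, Atlas), (9, 38, 26, 31, 16, Argo), (9, 38, 26, 31, 2, Lyra), (9, 38, 26, 31, 20, Nova), (9, 38, 26, 31, 40, Helix), (9, 38, 6, 28, 1, Zephyr), (9, 38, 6, 28, 11, Atlas), (9, 38, 6, 28, 16, Argo), (9, 38, 6, 28, 2, Lyra), (9, 38, 6, 28, 20, Nova), (9, 38, 6, 28, 40, Helix)}
σ[qty ≠ 11]: keep tuples satisfying qty ≠ 11 → {(9, 38, 14, 26, 1, Zephyr), (9, 38, 14, 26, 16, Argo), (9, 38, 14, 26, 2, Lyra), (9, 38, 14, 26, 20, Nova), (9, 38, 14, 26, 40, Helix), (9, 38, 17, 5, 1, Zephyr), (9, 38, 17, 5, 16, Argo), (9, 38, 17, 5, 2, Lyra), (9, 38, 17, 5, 20, Nova), (9, 38, 17, 5, 40, Helix), (9, 38, 22, 35, 1, Zephyr), (9, 38, 22, 35, 16, Argo), (9, 38, 22, 35, 2, Lyra), (9, 38, 22, 35, 20, Nova), (9, 38, 22, 35, 40, Helix), (9, 38, 26, 31, 1, Zephyr), (9, 38, 26, 31, 16, Argo), (9, 38, 26, 31, 2, Lyra), (9, 38, 26, 31, 20, Nova), (9, 38, 26, 31, 40, Helix), (9, 38, 6, 28, 1, Zephyr), (9, 38, 6, 28, 16, Argo), (9, 38, 6, 28, 2, Lyra), (9, 38, 6, 28, 20, Nova), (9, 38, 6, 28, 40, Helix)}
Projecting to pname, sid (20 duplicate(s) eliminated): {(Argo, 9), (Helix, 9), (Lyra, 9), (Nova, 9), (Zephyr, 9)}

{(Argo, 9), (Helix, 9), (Lyra, 9), (Nova, 9), (Zephyr, 9)}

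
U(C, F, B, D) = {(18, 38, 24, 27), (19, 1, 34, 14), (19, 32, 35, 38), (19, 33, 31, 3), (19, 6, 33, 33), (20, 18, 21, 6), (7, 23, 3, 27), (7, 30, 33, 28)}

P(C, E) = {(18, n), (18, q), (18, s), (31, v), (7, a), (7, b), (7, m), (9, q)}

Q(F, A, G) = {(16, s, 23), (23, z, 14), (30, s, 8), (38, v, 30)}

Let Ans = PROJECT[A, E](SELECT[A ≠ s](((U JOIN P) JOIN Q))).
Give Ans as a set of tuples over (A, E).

U ⋈ P (natural join on C): {(18, 38, 24, 27, n), (18, 38, 24, 27, q), (18, 38, 24, 27, s), (7, 23, 3, 27, a), (7, 23, 3, 27, b), (7, 23, 3, 27, m), (7, 30, 33, 28, a), (7, 30, 33, 28, b), (7, 30, 33, 28, m)}
(U JOIN P) ⋈ Q (natural join on F): {(18, 38, 24, 27, n, v, 30), (18, 38, 24, 27, q, v, 30), (18, 38, 24, 27, s, v, 30), (7, 23, 3, 27, a, z, 14), (7, 23, 3, 27, b, z, 14), (7, 23, 3, 27, m, z, 14), (7, 30, 33, 28, a, s, 8), (7, 30, 33, 28, b, s, 8), (7, 30, 33, 28, m, s, 8)}
Filtering on A ≠ s leaves {(18, 38, 24, 27, n, v, 30), (18, 38, 24, 27, q, v, 30), (18, 38, 24, 27, s, v, 30), (7, 23, 3, 27, a, z, 14), (7, 23, 3, 27, b, z, 14), (7, 23, 3, 27, m, z, 14)}.
π_{A, E} gives {(v, n), (v, q), (v, s), (z, a), (z, b), (z, m)}.

{(v, n), (v, q), (v, s), (z, a), (z, b), (z, m)}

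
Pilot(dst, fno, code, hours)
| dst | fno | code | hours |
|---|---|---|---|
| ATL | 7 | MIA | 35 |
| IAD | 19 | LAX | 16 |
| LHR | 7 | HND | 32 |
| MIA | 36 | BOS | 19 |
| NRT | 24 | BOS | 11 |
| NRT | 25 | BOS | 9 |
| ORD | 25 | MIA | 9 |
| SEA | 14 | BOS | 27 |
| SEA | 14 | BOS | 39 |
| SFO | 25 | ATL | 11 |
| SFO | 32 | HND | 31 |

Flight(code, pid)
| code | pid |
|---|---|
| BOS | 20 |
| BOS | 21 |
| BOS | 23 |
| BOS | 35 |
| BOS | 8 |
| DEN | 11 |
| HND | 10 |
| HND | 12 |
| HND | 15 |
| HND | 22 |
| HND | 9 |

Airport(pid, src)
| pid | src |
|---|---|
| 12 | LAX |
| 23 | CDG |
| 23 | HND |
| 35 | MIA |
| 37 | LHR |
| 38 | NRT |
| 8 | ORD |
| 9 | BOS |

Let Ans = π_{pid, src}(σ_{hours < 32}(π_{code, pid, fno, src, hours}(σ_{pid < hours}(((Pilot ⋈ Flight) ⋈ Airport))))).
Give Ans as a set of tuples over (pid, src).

{(12, LAX), (23, CDG), (23, HND), (8, ORD), (9, BOS)}

Natural join on code: {(LHR, 7, HND, 32, 10), (LHR, 7, HND, 32, 12), (LHR, 7, HND, 32, 15), (LHR, 7, HND, 32, 22), (LHR, 7, HND, 32, 9), (MIA, 36, BOS, 19, 20), (MIA, 36, BOS, 19, 21), (MIA, 36, BOS, 19, 23), (MIA, 36, BOS, 19, 35), (MIA, 36, BOS, 19, 8), (NRT, 24, BOS, 11, 20), (NRT, 24, BOS, 11, 21), (NRT, 24, BOS, 11, 23), (NRT, 24, BOS, 11, 35), (NRT, 24, BOS, 11, 8), (NRT, 25, BOS, 9, 20), (NRT, 25, BOS, 9, 21), (NRT, 25, BOS, 9, 23), (NRT, 25, BOS, 9, 35), (NRT, 25, BOS, 9, 8), (SEA, 14, BOS, 27, 20), (SEA, 14, BOS, 27, 21), (SEA, 14, BOS, 27, 23), (SEA, 14, BOS, 27, 35), (SEA, 14, BOS, 27, 8), (SEA, 14, BOS, 39, 20), (SEA, 14, BOS, 39, 21), (SEA, 14, BOS, 39, 23), (SEA, 14, BOS, 39, 35), (SEA, 14, BOS, 39, 8), (SFO, 32, HND, 31, 10), (SFO, 32, HND, 31, 12), (SFO, 32, HND, 31, 15), (SFO, 32, HND, 31, 22), (SFO, 32, HND, 31, 9)}
Natural join on pid: {(LHR, 7, HND, 32, 12, LAX), (LHR, 7, HND, 32, 9, BOS), (MIA, 36, BOS, 19, 23, CDG), (MIA, 36, BOS, 19, 23, HND), (MIA, 36, BOS, 19, 35, MIA), (MIA, 36, BOS, 19, 8, ORD), (NRT, 24, BOS, 11, 23, CDG), (NRT, 24, BOS, 11, 23, HND), (NRT, 24, BOS, 11, 35, MIA), (NRT, 24, BOS, 11, 8, ORD), (NRT, 25, BOS, 9, 23, CDG), (NRT, 25, BOS, 9, 23, HND), (NRT, 25, BOS, 9, 35, MIA), (NRT, 25, BOS, 9, 8, ORD), (SEA, 14, BOS, 27, 23, CDG), (SEA, 14, BOS, 27, 23, HND), (SEA, 14, BOS, 27, 35, MIA), (SEA, 14, BOS, 27, 8, ORD), (SEA, 14, BOS, 39, 23, CDG), (SEA, 14, BOS, 39, 23, HND), (SEA, 14, BOS, 39, 35, MIA), (SEA, 14, BOS, 39, 8, ORD), (SFO, 32, HND, 31, 12, LAX), (SFO, 32, HND, 31, 9, BOS)}
Selection pid < hours: {(LHR, 7, HND, 32, 12, LAX), (LHR, 7, HND, 32, 9, BOS), (MIA, 36, BOS, 19, 8, ORD), (NRT, 24, BOS, 11, 8, ORD), (NRT, 25, BOS, 9, 8, ORD), (SEA, 14, BOS, 27, 23, CDG), (SEA, 14, BOS, 27, 23, HND), (SEA, 14, BOS, 27, 8, ORD), (SEA, 14, BOS, 39, 23, CDG), (SEA, 14, BOS, 39, 23, HND), (SEA, 14, BOS, 39, 35, MIA), (SEA, 14, BOS, 39, 8, ORD), (SFO, 32, HND, 31, 12, LAX), (SFO, 32, HND, 31, 9, BOS)}
π[code, pid, fno, src, hours]: project onto (code, pid, fno, src, hours) → {(BOS, 23, 14, CDG, 27), (BOS, 23, 14, CDG, 39), (BOS, 23, 14, HND, 27), (BOS, 23, 14, HND, 39), (BOS, 35, 14, MIA, 39), (BOS, 8, 14, ORD, 27), (BOS, 8, 14, ORD, 39), (BOS, 8, 24, ORD, 11), (BOS, 8, 25, ORD, 9), (BOS, 8, 36, ORD, 19), (HND, 12, 32, LAX, 31), (HND, 12, 7, LAX, 32), (HND, 9, 32, BOS, 31), (HND, 9, 7, BOS, 32)}
Selection hours < 32: {(BOS, 23, 14, CDG, 27), (BOS, 23, 14, HND, 27), (BOS, 8, 14, ORD, 27), (BOS, 8, 24, ORD, 11), (BOS, 8, 25, ORD, 9), (BOS, 8, 36, ORD, 19), (HND, 12, 32, LAX, 31), (HND, 9, 32, BOS, 31)}
π[pid, src]: project onto (pid, src) (3 duplicate(s) eliminated) → {(12, LAX), (23, CDG), (23, HND), (8, ORD), (9, BOS)}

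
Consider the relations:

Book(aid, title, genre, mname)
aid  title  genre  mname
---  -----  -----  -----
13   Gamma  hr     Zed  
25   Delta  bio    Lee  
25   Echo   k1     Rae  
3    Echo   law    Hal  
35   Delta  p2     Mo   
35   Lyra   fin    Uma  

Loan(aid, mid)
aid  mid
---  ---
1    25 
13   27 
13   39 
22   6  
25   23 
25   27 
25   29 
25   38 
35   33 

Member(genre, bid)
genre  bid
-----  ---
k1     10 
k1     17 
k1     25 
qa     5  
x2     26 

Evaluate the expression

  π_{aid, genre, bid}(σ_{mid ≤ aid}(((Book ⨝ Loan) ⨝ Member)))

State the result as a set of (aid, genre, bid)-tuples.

Book ⋈ Loan (natural join on aid): {(13, Gamma, hr, Zed, 27), (13, Gamma, hr, Zed, 39), (25, Delta, bio, Lee, 23), (25, Delta, bio, Lee, 27), (25, Delta, bio, Lee, 29), (25, Delta, bio, Lee, 38), (25, Echo, k1, Rae, 23), (25, Echo, k1, Rae, 27), (25, Echo, k1, Rae, 29), (25, Echo, k1, Rae, 38), (35, Delta, p2, Mo, 33), (35, Lyra, fin, Uma, 33)}
(Book ⨝ Loan) ⋈ Member (natural join on genre): {(25, Echo, k1, Rae, 23, 10), (25, Echo, k1, Rae, 23, 17), (25, Echo, k1, Rae, 23, 25), (25, Echo, k1, Rae, 27, 10), (25, Echo, k1, Rae, 27, 17), (25, Echo, k1, Rae, 27, 25), (25, Echo, k1, Rae, 29, 10), (25, Echo, k1, Rae, 29, 17), (25, Echo, k1, Rae, 29, 25), (25, Echo, k1, Rae, 38, 10), (25, Echo, k1, Rae, 38, 17), (25, Echo, k1, Rae, 38, 25)}
Filtering on mid ≤ aid leaves {(25, Echo, k1, Rae, 23, 10), (25, Echo, k1, Rae, 23, 17), (25, Echo, k1, Rae, 23, 25)}.
Keep only column(s) aid, genre, bid: {(25, k1, 10), (25, k1, 17), (25, k1, 25)}

{(25, k1, 10), (25, k1, 17), (25, k1, 25)}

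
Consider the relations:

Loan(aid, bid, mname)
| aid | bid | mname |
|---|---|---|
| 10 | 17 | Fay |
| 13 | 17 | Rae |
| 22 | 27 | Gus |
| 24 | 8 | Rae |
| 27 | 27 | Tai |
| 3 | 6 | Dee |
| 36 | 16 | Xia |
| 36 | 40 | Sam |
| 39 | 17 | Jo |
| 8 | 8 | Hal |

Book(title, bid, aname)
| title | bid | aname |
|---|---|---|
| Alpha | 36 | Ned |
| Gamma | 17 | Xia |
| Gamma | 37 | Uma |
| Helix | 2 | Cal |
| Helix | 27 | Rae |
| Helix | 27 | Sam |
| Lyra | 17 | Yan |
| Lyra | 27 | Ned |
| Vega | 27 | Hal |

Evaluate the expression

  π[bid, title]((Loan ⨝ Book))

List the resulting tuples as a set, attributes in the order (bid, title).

Natural join on bid: {(10, 17, Fay, Gamma, Xia), (10, 17, Fay, Lyra, Yan), (13, 17, Rae, Gamma, Xia), (13, 17, Rae, Lyra, Yan), (22, 27, Gus, Helix, Rae), (22, 27, Gus, Helix, Sam), (22, 27, Gus, Lyra, Ned), (22, 27, Gus, Vega, Hal), (27, 27, Tai, Helix, Rae), (27, 27, Tai, Helix, Sam), (27, 27, Tai, Lyra, Ned), (27, 27, Tai, Vega, Hal), (39, 17, Jo, Gamma, Xia), (39, 17, Jo, Lyra, Yan)}
Keep only column(s) bid, title (9 duplicate(s) eliminated): {(17, Gamma), (17, Lyra), (27, Helix), (27, Lyra), (27, Vega)}

{(17, Gamma), (17, Lyra), (27, Helix), (27, Lyra), (27, Vega)}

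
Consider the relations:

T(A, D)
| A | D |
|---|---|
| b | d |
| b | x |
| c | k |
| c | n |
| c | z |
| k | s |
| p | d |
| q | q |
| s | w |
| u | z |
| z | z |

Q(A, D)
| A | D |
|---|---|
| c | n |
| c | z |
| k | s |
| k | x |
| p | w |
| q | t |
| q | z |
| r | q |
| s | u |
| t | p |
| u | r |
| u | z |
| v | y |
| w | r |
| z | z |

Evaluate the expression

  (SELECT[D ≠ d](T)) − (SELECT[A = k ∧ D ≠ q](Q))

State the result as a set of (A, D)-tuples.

Filtering on D ≠ d leaves {(b, x), (c, k), (c, n), (c, z), (k, s), (q, q), (s, w), (u, z), (z, z)}.
Filtering on A = k ∧ D ≠ q leaves {(k, s), (k, x)}.
Set difference of the two operands is {(b, x), (c, k), (c, n), (c, z), (q, q), (s, w), (u, z), (z, z)}.

{(b, x), (c, k), (c, n), (c, z), (q, q), (s, w), (u, z), (z, z)}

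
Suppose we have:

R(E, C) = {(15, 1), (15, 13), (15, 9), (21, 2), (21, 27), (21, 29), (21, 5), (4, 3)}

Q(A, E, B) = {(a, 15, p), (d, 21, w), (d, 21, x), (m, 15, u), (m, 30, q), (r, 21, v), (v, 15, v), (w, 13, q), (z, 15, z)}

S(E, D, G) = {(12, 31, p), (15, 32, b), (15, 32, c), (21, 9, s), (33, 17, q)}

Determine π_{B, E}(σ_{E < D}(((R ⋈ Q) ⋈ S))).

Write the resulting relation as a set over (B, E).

{(p, 15), (u, 15), (v, 15), (z, 15)}

Natural join on E: {(15, 1, a, p), (15, 1, m, u), (15, 1, v, v), (15, 1, z, z), (15, 13, a, p), (15, 13, m, u), (15, 13, v, v), (15, 13, z, z), (15, 9, a, p), (15, 9, m, u), (15, 9, v, v), (15, 9, z, z), (21, 2, d, w), (21, 2, d, x), (21, 2, r, v), (21, 27, d, w), (21, 27, d, x), (21, 27, r, v), (21, 29, d, w), (21, 29, d, x), (21, 29, r, v), (21, 5, d, w), (21, 5, d, x), (21, 5, r, v)}
Natural join on E: {(15, 1, a, p, 32, b), (15, 1, a, p, 32, c), (15, 1, m, u, 32, b), (15, 1, m, u, 32, c), (15, 1, v, v, 32, b), (15, 1, v, v, 32, c), (15, 1, z, z, 32, b), (15, 1, z, z, 32, c), (15, 13, a, p, 32, b), (15, 13, a, p, 32, c), (15, 13, m, u, 32, b), (15, 13, m, u, 32, c), (15, 13, v, v, 32, b), (15, 13, v, v, 32, c), (15, 13, z, z, 32, b), (15, 13, z, z, 32, c), (15, 9, a, p, 32, b), (15, 9, a, p, 32, c), (15, 9, m, u, 32, b), (15, 9, m, u, 32, c), (15, 9, v, v, 32, b), (15, 9, v, v, 32, c), (15, 9, z, z, 32, b), (15, 9, z, z, 32, c), (21, 2, d, w, 9, s), (21, 2, d, x, 9, s), (21, 2, r, v, 9, s), (21, 27, d, w, 9, s), (21, 27, d, x, 9, s), (21, 27, r, v, 9, s), (21, 29, d, w, 9, s), (21, 29, d, x, 9, s), (21, 29, r, v, 9, s), (21, 5, d, w, 9, s), (21, 5, d, x, 9, s), (21, 5, r, v, 9, s)}
Selection E < D: {(15, 1, a, p, 32, b), (15, 1, a, p, 32, c), (15, 1, m, u, 32, b), (15, 1, m, u, 32, c), (15, 1, v, v, 32, b), (15, 1, v, v, 32, c), (15, 1, z, z, 32, b), (15, 1, z, z, 32, c), (15, 13, a, p, 32, b), (15, 13, a, p, 32, c), (15, 13, m, u, 32, b), (15, 13, m, u, 32, c), (15, 13, v, v, 32, b), (15, 13, v, v, 32, c), (15, 13, z, z, 32, b), (15, 13, z, z, 32, c), (15, 9, a, p, 32, b), (15, 9, a, p, 32, c), (15, 9, m, u, 32, b), (15, 9, m, u, 32, c), (15, 9, v, v, 32, b), (15, 9, v, v, 32, c), (15, 9, z, z, 32, b), (15, 9, z, z, 32, c)}
π_{B, E} gives {(p, 15), (u, 15), (v, 15), (z, 15)} (20 duplicate(s) eliminated).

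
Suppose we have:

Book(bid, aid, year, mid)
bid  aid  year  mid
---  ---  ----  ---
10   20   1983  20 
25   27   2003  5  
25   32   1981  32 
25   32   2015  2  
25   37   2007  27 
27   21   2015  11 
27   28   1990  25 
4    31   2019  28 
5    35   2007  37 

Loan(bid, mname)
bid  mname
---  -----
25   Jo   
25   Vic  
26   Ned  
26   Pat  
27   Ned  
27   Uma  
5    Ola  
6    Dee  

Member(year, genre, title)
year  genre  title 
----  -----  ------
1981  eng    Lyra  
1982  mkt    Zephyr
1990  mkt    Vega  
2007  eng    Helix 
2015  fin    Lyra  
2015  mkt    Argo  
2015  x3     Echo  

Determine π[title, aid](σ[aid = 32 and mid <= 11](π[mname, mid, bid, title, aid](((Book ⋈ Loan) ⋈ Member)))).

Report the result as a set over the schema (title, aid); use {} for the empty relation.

{(Argo, 32), (Echo, 32), (Lyra, 32)}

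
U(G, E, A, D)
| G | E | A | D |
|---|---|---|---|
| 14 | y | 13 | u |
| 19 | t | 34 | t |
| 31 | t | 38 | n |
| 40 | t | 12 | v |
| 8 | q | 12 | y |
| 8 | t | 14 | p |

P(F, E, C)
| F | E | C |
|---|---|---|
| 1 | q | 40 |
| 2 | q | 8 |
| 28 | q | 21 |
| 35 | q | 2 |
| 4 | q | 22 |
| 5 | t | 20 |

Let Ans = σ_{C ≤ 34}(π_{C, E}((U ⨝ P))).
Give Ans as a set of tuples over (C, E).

Natural join on E: {(19, t, 34, t, 5, 20), (31, t, 38, n, 5, 20), (40, t, 12, v, 5, 20), (8, q, 12, y, 1, 40), (8, q, 12, y, 2, 8), (8, q, 12, y, 28, 21), (8, q, 12, y, 35, 2), (8, q, 12, y, 4, 22), (8, t, 14, p, 5, 20)}
Keep only column(s) C, E (3 duplicate(s) eliminated): {(2, q), (20, t), (21, q), (22, q), (40, q), (8, q)}
Selection C ≤ 34: {(2, q), (20, t), (21, q), (22, q), (8, q)}

{(2, q), (20, t), (21, q), (22, q), (8, q)}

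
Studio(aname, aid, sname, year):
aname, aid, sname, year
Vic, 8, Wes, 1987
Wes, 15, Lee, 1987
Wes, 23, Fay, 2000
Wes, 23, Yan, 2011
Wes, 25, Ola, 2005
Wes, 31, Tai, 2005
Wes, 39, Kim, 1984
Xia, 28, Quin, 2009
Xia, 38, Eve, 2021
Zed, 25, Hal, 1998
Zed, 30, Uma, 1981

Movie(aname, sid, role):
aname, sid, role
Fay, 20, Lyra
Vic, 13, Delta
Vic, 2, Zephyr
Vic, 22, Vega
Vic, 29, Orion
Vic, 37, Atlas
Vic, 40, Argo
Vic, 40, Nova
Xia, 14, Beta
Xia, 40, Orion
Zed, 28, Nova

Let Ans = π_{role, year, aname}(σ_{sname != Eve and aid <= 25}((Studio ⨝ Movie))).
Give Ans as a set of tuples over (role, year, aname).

Natural join on aname: {(Vic, 8, Wes, 1987, 13, Delta), (Vic, 8, Wes, 1987, 2, Zephyr), (Vic, 8, Wes, 1987, 22, Vega), (Vic, 8, Wes, 1987, 29, Orion), (Vic, 8, Wes, 1987, 37, Atlas), (Vic, 8, Wes, 1987, 40, Argo), (Vic, 8, Wes, 1987, 40, Nova), (Xia, 28, Quin, 2009, 14, Beta), (Xia, 28, Quin, 2009, 40, Orion), (Xia, 38, Eve, 2021, 14, Beta), (Xia, 38, Eve, 2021, 40, Orion), (Zed, 25, Hal, 1998, 28, Nova), (Zed, 30, Uma, 1981, 28, Nova)}
Filtering on sname != Eve and aid <= 25 leaves {(Vic, 8, Wes, 1987, 13, Delta), (Vic, 8, Wes, 1987, 2, Zephyr), (Vic, 8, Wes, 1987, 22, Vega), (Vic, 8, Wes, 1987, 29, Orion), (Vic, 8, Wes, 1987, 37, Atlas), (Vic, 8, Wes, 1987, 40, Argo), (Vic, 8, Wes, 1987, 40, Nova), (Zed, 25, Hal, 1998, 28, Nova)}.
Projecting to role, year, aname: {(Argo, 1987, Vic), (Atlas, 1987, Vic), (Delta, 1987, Vic), (Nova, 1987, Vic), (Nova, 1998, Zed), (Orion, 1987, Vic), (Vega, 1987, Vic), (Zephyr, 1987, Vic)}

{(Argo, 1987, Vic), (Atlas, 1987, Vic), (Delta, 1987, Vic), (Nova, 1987, Vic), (Nova, 1998, Zed), (Orion, 1987, Vic), (Vega, 1987, Vic), (Zephyr, 1987, Vic)}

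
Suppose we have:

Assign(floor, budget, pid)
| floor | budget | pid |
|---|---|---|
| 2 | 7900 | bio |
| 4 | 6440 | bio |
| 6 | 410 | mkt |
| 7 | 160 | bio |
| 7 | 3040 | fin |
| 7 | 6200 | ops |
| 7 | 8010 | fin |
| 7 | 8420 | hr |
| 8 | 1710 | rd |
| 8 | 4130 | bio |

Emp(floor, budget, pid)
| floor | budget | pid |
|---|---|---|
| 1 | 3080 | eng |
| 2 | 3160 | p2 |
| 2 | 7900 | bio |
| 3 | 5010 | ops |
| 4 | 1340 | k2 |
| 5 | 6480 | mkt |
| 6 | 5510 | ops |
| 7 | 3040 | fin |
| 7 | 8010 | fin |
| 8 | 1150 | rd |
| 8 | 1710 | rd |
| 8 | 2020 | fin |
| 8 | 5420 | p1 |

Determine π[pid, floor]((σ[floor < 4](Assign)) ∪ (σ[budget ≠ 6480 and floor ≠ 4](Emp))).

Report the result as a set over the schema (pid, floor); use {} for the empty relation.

{(bio, 2), (eng, 1), (fin, 7), (fin, 8), (ops, 3), (ops, 6), (p1, 8), (p2, 2), (rd, 8)}

Apply σ_{floor < 4}; surviving tuples: {(2, 7900, bio)}
Apply σ_{budget ≠ 6480 and floor ≠ 4}; surviving tuples: {(1, 3080, eng), (2, 3160, p2), (2, 7900, bio), (3, 5010, ops), (6, 5510, ops), (7, 3040, fin), (7, 8010, fin), (8, 1150, rd), (8, 1710, rd), (8, 2020, fin), (8, 5420, p1)}
Set union of the two operands is {(1, 3080, eng), (2, 3160, p2), (2, 7900, bio), (3, 5010, ops), (6, 5510, ops), (7, 3040, fin), (7, 8010, fin), (8, 1150, rd), (8, 1710, rd), (8, 2020, fin), (8, 5420, p1)}.
π[pid, floor]: project onto (pid, floor) (2 duplicate(s) eliminated) → {(bio, 2), (eng, 1), (fin, 7), (fin, 8), (ops, 3), (ops, 6), (p1, 8), (p2, 2), (rd, 8)}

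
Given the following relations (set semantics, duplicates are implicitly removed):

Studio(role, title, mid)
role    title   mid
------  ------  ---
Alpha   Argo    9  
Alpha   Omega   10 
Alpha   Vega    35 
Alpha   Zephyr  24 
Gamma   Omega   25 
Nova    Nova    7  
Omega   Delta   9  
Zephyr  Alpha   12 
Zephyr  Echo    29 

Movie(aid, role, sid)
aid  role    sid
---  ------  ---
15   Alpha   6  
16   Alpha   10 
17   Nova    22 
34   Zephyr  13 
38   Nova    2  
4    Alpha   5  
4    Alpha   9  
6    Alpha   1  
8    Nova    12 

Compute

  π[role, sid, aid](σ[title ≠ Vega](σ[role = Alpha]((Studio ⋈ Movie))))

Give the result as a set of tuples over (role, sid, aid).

Joining Studio and Movie on role yields {(Alpha, Argo, 9, 15, 6), (Alpha, Argo, 9, 16, 10), (Alpha, Argo, 9, 4, 5), (Alpha, Argo, 9, 4, 9), (Alpha, Argo, 9, 6, 1), (Alpha, Omega, 10, 15, 6), (Alpha, Omega, 10, 16, 10), (Alpha, Omega, 10, 4, 5), (Alpha, Omega, 10, 4, 9), (Alpha, Omega, 10, 6, 1), (Alpha, Vega, 35, 15, 6), (Alpha, Vega, 35, 16, 10), (Alpha, Vega, 35, 4, 5), (Alpha, Vega, 35, 4, 9), (Alpha, Vega, 35, 6, 1), (Alpha, Zephyr, 24, 15, 6), (Alpha, Zephyr, 24, 16, 10), (Alpha, Zephyr, 24, 4, 5), (Alpha, Zephyr, 24, 4, 9), (Alpha, Zephyr, 24, 6, 1), (Nova, Nova, 7, 17, 22), (Nova, Nova, 7, 38, 2), (Nova, Nova, 7, 8, 12), (Zephyr, Alpha, 12, 34, 13), (Zephyr, Echo, 29, 34, 13)}.
σ[role = Alpha]: keep tuples satisfying role = Alpha → {(Alpha, Argo, 9, 15, 6), (Alpha, Argo, 9, 16, 10), (Alpha, Argo, 9, 4, 5), (Alpha, Argo, 9, 4, 9), (Alpha, Argo, 9, 6, 1), (Alpha, Omega, 10, 15, 6), (Alpha, Omega, 10, 16, 10), (Alpha, Omega, 10, 4, 5), (Alpha, Omega, 10, 4, 9), (Alpha, Omega, 10, 6, 1), (Alpha, Vega, 35, 15, 6), (Alpha, Vega, 35, 16, 10), (Alpha, Vega, 35, 4, 5), (Alpha, Vega, 35, 4, 9), (Alpha, Vega, 35, 6, 1), (Alpha, Zephyr, 24, 15, 6), (Alpha, Zephyr, 24, 16, 10), (Alpha, Zephyr, 24, 4, 5), (Alpha, Zephyr, 24, 4, 9), (Alpha, Zephyr, 24, 6, 1)}
σ[title ≠ Vega]: keep tuples satisfying title ≠ Vega → {(Alpha, Argo, 9, 15, 6), (Alpha, Argo, 9, 16, 10), (Alpha, Argo, 9, 4, 5), (Alpha, Argo, 9, 4, 9), (Alpha, Argo, 9, 6, 1), (Alpha, Omega, 10, 15, 6), (Alpha, Omega, 10, 16, 10), (Alpha, Omega, 10, 4, 5), (Alpha, Omega, 10, 4, 9), (Alpha, Omega, 10, 6, 1), (Alpha, Zephyr, 24, 15, 6), (Alpha, Zephyr, 24, 16, 10), (Alpha, Zephyr, 24, 4, 5), (Alpha, Zephyr, 24, 4, 9), (Alpha, Zephyr, 24, 6, 1)}
Projecting to role, sid, aid (10 duplicate(s) eliminated): {(Alpha, 1, 6), (Alpha, 10, 16), (Alpha, 5, 4), (Alpha, 6, 15), (Alpha, 9, 4)}

{(Alpha, 1, 6), (Alpha, 10, 16), (Alpha, 5, 4), (Alpha, 6, 15), (Alpha, 9, 4)}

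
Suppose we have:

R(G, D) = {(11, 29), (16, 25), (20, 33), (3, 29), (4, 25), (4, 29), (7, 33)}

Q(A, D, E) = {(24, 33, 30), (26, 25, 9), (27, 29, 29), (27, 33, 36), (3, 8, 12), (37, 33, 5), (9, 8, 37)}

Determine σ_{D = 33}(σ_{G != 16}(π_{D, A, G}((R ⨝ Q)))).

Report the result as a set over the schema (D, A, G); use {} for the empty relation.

{(33, 24, 20), (33, 24, 7), (33, 27, 20), (33, 27, 7), (33, 37, 20), (33, 37, 7)}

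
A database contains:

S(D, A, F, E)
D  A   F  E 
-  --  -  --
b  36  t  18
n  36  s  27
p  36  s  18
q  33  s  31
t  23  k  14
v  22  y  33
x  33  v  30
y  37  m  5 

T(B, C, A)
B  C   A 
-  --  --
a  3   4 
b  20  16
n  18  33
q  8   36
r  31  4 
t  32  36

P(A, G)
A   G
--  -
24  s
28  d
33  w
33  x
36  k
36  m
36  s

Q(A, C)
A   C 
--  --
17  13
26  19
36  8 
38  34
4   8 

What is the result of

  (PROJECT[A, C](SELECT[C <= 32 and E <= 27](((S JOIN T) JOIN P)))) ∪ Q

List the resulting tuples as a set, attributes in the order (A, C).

{(17, 13), (26, 19), (36, 32), (36, 8), (38, 34), (4, 8)}

Natural join on A: {(b, 36, t, 18, q, 8), (b, 36, t, 18, t, 32), (n, 36, s, 27, q, 8), (n, 36, s, 27, t, 32), (p, 36, s, 18, q, 8), (p, 36, s, 18, t, 32), (q, 33, s, 31, n, 18), (x, 33, v, 30, n, 18)}
Natural join on A: {(b, 36, t, 18, q, 8, k), (b, 36, t, 18, q, 8, m), (b, 36, t, 18, q, 8, s), (b, 36, t, 18, t, 32, k), (b, 36, t, 18, t, 32, m), (b, 36, t, 18, t, 32, s), (n, 36, s, 27, q, 8, k), (n, 36, s, 27, q, 8, m), (n, 36, s, 27, q, 8, s), (n, 36, s, 27, t, 32, k), (n, 36, s, 27, t, 32, m), (n, 36, s, 27, t, 32, s), (p, 36, s, 18, q, 8, k), (p, 36, s, 18, q, 8, m), (p, 36, s, 18, q, 8, s), (p, 36, s, 18, t, 32, k), (p, 36, s, 18, t, 32, m), (p, 36, s, 18, t, 32, s), (q, 33, s, 31, n, 18, w), (q, 33, s, 31, n, 18, x), (x, 33, v, 30, n, 18, w), (x, 33, v, 30, n, 18, x)}
Selection C <= 32 and E <= 27: {(b, 36, t, 18, q, 8, k), (b, 36, t, 18, q, 8, m), (b, 36, t, 18, q, 8, s), (b, 36, t, 18, t, 32, k), (b, 36, t, 18, t, 32, m), (b, 36, t, 18, t, 32, s), (n, 36, s, 27, q, 8, k), (n, 36, s, 27, q, 8, m), (n, 36, s, 27, q, 8, s), (n, 36, s, 27, t, 32, k), (n, 36, s, 27, t, 32, m), (n, 36, s, 27, t, 32, s), (p, 36, s, 18, q, 8, k), (p, 36, s, 18, q, 8, m), (p, 36, s, 18, q, 8, s), (p, 36, s, 18, t, 32, k), (p, 36, s, 18, t, 32, m), (p, 36, s, 18, t, 32, s)}
π[A, C]: project onto (A, C) (16 duplicate(s) eliminated) → {(36, 32), (36, 8)}
Taking the union: {(17, 13), (26, 19), (36, 32), (36, 8), (38, 34), (4, 8)}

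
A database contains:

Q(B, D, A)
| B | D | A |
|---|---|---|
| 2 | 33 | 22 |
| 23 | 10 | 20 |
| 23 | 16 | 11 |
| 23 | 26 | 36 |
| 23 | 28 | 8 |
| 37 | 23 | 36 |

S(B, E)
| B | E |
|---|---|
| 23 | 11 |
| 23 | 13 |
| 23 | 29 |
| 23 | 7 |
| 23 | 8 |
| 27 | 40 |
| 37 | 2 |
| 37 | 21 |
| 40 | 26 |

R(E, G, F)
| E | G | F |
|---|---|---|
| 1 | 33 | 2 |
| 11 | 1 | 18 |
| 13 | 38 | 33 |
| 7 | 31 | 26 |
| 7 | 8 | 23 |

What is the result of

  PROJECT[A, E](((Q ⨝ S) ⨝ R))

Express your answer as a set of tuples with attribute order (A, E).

Q ⋈ S (natural join on B): {(23, 10, 20, 11), (23, 10, 20, 13), (23, 10, 20, 29), (23, 10, 20, 7), (23, 10, 20, 8), (23, 16, 11, 11), (23, 16, 11, 13), (23, 16, 11, 29), (23, 16, 11, 7), (23, 16, 11, 8), (23, 26, 36, 11), (23, 26, 36, 13), (23, 26, 36, 29), (23, 26, 36, 7), (23, 26, 36, 8), (23, 28, 8, 11), (23, 28, 8, 13), (23, 28, 8, 29), (23, 28, 8, 7), (23, 28, 8, 8), (37, 23, 36, 2), (37, 23, 36, 21)}
(Q ⨝ S) ⋈ R (natural join on E): {(23, 10, 20, 11, 1, 18), (23, 10, 20, 13, 38, 33), (23, 10, 20, 7, 31, 26), (23, 10, 20, 7, 8, 23), (23, 16, 11, 11, 1, 18), (23, 16, 11, 13, 38, 33), (23, 16, 11, 7, 31, 26), (23, 16, 11, 7, 8, 23), (23, 26, 36, 11, 1, 18), (23, 26, 36, 13, 38, 33), (23, 26, 36, 7, 31, 26), (23, 26, 36, 7, 8, 23), (23, 28, 8, 11, 1, 18), (23, 28, 8, 13, 38, 33), (23, 28, 8, 7, 31, 26), (23, 28, 8, 7, 8, 23)}
π_{A, E} gives {(11, 11), (11, 13), (11, 7), (20, 11), (20, 13), (20, 7), (36, 11), (36, 13), (36, 7), (8, 11), (8, 13), (8, 7)} (4 duplicate(s) eliminated).

{(11, 11), (11, 13), (11, 7), (20, 11), (20, 13), (20, 7), (36, 11), (36, 13), (36, 7), (8, 11), (8, 13), (8, 7)}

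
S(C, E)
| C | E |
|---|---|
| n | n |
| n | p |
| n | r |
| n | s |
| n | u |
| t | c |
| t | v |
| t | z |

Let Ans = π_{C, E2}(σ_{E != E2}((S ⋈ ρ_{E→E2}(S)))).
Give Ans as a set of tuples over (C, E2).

ρ[E→E2]: schema becomes (C, E2); tuples unchanged.
S ⋈ ρ_{E→E2}(S) (natural join on C): {(n, n, n), (n, n, p), (n, n, r), (n, n, s), (n, n, u), (n, p, n), (n, p, p), (n, p, r), (n, p, s), (n, p, u), (n, r, n), (n, r, p), (n, r, r), (n, r, s), (n, r, u), (n, s, n), (n, s, p), (n, s, r), (n, s, s), (n, s, u), (n, u, n), (n, u, p), (n, u, r), (n, u, s), (n, u, u), (t, c, c), (t, c, v), (t, c, z), (t, v, c), (t, v, v), (t, v, z), (t, z, c), (t, z, v), (t, z, z)}
Selection E != E2: {(n, n, p), (n, n, r), (n, n, s), (n, n, u), (n, p, n), (n, p, r), (n, p, s), (n, p, u), (n, r, n), (n, r, p), (n, r, s), (n, r, u), (n, s, n), (n, s, p), (n, s, r), (n, s, u), (n, u, n), (n, u, p), (n, u, r), (n, u, s), (t, c, v), (t, c, z), (t, v, c), (t, v, z), (t, z, c), (t, z, v)}
Projecting to C, E2 (18 duplicate(s) eliminated): {(n, n), (n, p), (n, r), (n, s), (n, u), (t, c), (t, v), (t, z)}

{(n, n), (n, p), (n, r), (n, s), (n, u), (t, c), (t, v), (t, z)}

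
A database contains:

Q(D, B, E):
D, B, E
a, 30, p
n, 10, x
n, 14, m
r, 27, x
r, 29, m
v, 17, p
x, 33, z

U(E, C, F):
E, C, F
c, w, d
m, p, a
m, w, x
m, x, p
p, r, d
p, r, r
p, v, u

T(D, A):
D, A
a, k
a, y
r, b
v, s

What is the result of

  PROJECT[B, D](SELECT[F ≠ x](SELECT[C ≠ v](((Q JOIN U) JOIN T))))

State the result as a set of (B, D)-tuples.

{(17, v), (29, r), (30, a)}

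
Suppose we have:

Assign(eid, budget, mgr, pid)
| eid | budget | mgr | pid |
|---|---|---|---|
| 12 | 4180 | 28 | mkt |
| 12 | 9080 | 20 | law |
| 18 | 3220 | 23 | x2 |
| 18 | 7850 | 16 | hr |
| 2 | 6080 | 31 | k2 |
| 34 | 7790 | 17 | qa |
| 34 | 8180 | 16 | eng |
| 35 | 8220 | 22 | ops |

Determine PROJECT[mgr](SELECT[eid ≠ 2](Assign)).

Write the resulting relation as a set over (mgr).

Selection eid ≠ 2: {(12, 4180, 28, mkt), (12, 9080, 20, law), (18, 3220, 23, x2), (18, 7850, 16, hr), (34, 7790, 17, qa), (34, 8180, 16, eng), (35, 8220, 22, ops)}
Keep only column(s) mgr (1 duplicate(s) eliminated): {16, 17, 20, 22, 23, 28}

{16, 17, 20, 22, 23, 28}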